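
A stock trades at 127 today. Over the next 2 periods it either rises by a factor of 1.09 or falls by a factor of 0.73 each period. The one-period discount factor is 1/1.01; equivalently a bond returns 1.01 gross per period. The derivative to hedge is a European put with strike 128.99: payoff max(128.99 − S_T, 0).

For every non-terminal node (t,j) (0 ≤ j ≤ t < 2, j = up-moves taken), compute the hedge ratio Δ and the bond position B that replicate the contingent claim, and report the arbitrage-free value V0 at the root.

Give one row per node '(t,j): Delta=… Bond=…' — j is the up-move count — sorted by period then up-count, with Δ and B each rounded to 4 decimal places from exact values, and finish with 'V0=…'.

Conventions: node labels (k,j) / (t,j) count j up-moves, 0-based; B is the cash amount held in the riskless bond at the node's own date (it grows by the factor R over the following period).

(0,0): Delta=-0.6312 Bond=92.5912
(1,0): Delta=-1.0000 Bond=127.7129
(1,1): Delta=-0.5606 Bond=83.7468
V0=12.4347

Under the risk-neutral measure, an up-move has probability p* = (R−d)/(u−d) = 0.7778 and values discount at R = 1.01.
At maturity the claim pays: V(2,0)=61.3117, V(2,1)=27.9361, V(2,2)=0.0000
Node (1,0) S=92.7100: V=(p*·27.9361+(1−p*)·61.3117)/1.01=35.0029; Δ=(27.9361−61.3117)/(101.0539−67.6783)=-1.0000; B=V−Δ·S=127.7129
Node (1,1) S=138.4300: V=(p*·0.0000+(1−p*)·27.9361)/1.01=6.1466; Δ=(0.0000−27.9361)/(150.8887−101.0539)=-0.5606; B=V−Δ·S=83.7468
Node (0,0) S=127.0000: V=(p*·6.1466+(1−p*)·35.0029)/1.01=12.4347; Δ=(6.1466−35.0029)/(138.4300−92.7100)=-0.6312; B=V−Δ·S=92.5912
Sanity check at the root: Δ(0,0)·S0 + B(0,0) reproduces V0 = 12.4347.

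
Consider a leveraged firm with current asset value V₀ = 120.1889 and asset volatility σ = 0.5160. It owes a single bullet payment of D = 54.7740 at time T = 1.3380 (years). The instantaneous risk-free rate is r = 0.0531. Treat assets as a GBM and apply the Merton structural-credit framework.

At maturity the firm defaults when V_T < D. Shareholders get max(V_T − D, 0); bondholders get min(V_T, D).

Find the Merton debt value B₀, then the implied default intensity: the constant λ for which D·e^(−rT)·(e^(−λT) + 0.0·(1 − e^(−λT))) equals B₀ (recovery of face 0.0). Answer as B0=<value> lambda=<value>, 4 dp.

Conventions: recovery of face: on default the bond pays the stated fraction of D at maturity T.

Work the structural quantities from V₀ = 120.1889 against face 54.7740:
d₁ = [ln(V₀/D) + (r + σ²/2)T] / (σ√T)
   = [ln(120.1889/54.7740) + (0.0531 + 0.5·0.5160²)·1.3380] / (0.5160·√1.3380)
   = [0.785849 + 0.249173] / 0.596867 = 1.734091
d₂ = d₁ − σ√T = 1.734091 − 0.596867 = 1.137224
N(d₁) = 0.958549,  N(d₂) = 0.872278,  e^(−rT) = 0.931417
E₀ = V₀·N(d₁) − D·e^(−rT)·N(d₂)
   = 120.1889·0.958549 − 54.7740·0.931417·0.872278 = 70.705570
B₀ = V₀ − E₀ = 120.1889 − 70.705570 = 49.483330
e^(−λT) = (B₀·e^(rT)/D − 0)/(1 − 0) = (49.4833·1.073633/54.7740 − 0)/1 = 0.96992882
λ = −ln(0.96992882)/1.3380 = 0.022820

B0=49.4833 lambda=0.0228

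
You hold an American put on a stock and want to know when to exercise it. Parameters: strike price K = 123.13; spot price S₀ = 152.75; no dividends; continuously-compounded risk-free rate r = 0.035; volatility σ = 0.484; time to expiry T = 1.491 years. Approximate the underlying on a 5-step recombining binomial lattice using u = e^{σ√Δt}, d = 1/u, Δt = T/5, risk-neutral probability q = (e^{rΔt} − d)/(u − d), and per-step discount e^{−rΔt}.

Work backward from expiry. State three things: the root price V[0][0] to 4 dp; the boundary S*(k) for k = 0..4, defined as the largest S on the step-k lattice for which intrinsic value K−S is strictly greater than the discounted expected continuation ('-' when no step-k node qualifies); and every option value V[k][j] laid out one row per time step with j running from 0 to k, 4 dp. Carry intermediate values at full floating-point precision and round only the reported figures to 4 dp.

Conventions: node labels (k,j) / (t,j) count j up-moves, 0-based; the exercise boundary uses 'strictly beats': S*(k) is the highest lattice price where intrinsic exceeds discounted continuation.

price = 16.6811
boundary = - - - 69.1238 90.0351
tree:
16.6811
25.4906 6.4687
37.8580 11.2018 0.9244
54.0062 19.3065 1.7106 0.0000
70.0607 33.0949 3.1654 0.0000 0.0000
82.3865 54.0062 5.8574 0.0000 0.0000 0.0000

Δt=0.29820  u=1.30252  d=0.76774  q=0.45393  discount=0.98962
step 5 (expiry): payoffs max(K−S,0) = 82.3865 54.0062 5.8574 0.0000 0.0000 0.0000
step 4: (k=4,j=0): S=53.0693, K−S=70.0607, hold=68.7823 ⇒ V=70.0607 exercise | (k=4,j=1): S=90.0351, K−S=33.0949, hold=31.8164 ⇒ V=33.0949 exercise | (k=4,j=2): S=152.7500, K−S=0.0000, hold=3.1654 ⇒ V=3.1654 continue | (k=4,j=3): S=259.1495, K−S=0.0000, hold=0.0000 ⇒ V=0.0000 continue | (k=4,j=4): S=439.6626, K−S=0.0000, hold=0.0000 ⇒ V=0.0000 continue  boundary S*=90.0351
step 3: (k=3,j=0): S=69.1238, K−S=54.0062, hold=52.7278 ⇒ V=54.0062 exercise | (k=3,j=1): S=117.2726, K−S=5.8574, hold=19.3065 ⇒ V=19.3065 continue | (k=3,j=2): S=198.9600, K−S=0.0000, hold=1.7106 ⇒ V=1.7106 continue | (k=3,j=3): S=337.5475, K−S=0.0000, hold=0.0000 ⇒ V=0.0000 continue  boundary S*=69.1238
step 2: (k=2,j=0): S=90.0351, K−S=33.0949, hold=37.8580 ⇒ V=37.8580 continue | (k=2,j=1): S=152.7500, K−S=0.0000, hold=11.2018 ⇒ V=11.2018 continue | (k=2,j=2): S=259.1495, K−S=0.0000, hold=0.9244 ⇒ V=0.9244 continue  boundary S*=-
step 1: (k=1,j=0): S=117.2726, K−S=5.8574, hold=25.4906 ⇒ V=25.4906 continue | (k=1,j=1): S=198.9600, K−S=0.0000, hold=6.4687 ⇒ V=6.4687 continue  boundary S*=-
step 0: (k=0,j=0): S=152.7500, K−S=0.0000, hold=16.6811 ⇒ V=16.6811 continue  boundary S*=-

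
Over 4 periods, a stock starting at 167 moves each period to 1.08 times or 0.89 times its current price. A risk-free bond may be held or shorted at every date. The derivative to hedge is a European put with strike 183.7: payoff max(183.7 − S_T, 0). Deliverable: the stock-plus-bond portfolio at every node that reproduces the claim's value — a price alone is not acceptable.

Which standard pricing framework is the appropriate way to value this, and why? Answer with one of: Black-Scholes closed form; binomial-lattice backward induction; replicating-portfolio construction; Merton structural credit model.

Key observation: the mandate to exhibit the hedge at every date and state singles out the replicating-portfolio construction on the 4-period tree with factors 1.08 and 0.89 from 167.

framework: replicating-portfolio construction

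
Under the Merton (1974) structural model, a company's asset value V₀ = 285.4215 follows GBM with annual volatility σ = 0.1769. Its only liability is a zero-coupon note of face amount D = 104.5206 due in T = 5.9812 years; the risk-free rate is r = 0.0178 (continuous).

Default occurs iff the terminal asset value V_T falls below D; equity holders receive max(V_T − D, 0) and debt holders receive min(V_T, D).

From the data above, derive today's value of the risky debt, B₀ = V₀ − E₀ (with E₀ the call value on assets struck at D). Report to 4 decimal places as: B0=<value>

Equity is a call on the firm's assets struck at D = 104.5206:
d₁ = [ln(V₀/D) + (r + σ²/2)T] / (σ√T)
   = [ln(285.4215/104.5206) + (0.0178 + 0.5·0.1769²)·5.9812] / (0.1769·√5.9812)
   = [1.004583 + 0.200052] / 0.432635 = 2.784412
d₂ = d₁ − σ√T = 2.784412 − 0.432635 = 2.351776
N(d₁) = 0.997319,  N(d₂) = 0.990658,  e^(−rT) = 0.899006
E₀ = V₀·N(d₁) − D·e^(−rT)·N(d₂)
   = 285.4215·0.997319 − 104.5206·0.899006·0.990658 = 191.569367
B₀ = V₀ − E₀ = 285.4215 − 191.569367 = 93.852133

B0=93.8521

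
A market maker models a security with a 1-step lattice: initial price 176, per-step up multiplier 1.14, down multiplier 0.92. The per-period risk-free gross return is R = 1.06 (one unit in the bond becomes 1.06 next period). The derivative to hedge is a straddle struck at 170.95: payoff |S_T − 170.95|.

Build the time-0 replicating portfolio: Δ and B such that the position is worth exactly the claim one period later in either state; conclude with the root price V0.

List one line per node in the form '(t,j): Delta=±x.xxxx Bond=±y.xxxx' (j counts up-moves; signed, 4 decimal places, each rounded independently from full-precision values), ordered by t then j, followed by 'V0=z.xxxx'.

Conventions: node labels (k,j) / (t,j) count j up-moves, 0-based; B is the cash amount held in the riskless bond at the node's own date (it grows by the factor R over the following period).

(0,0): Delta=0.5336 Bond=-72.9871
V0=20.9220

Since d<R<u, set p* = (R−d)/(u−d) = 0.6364; price each node as the discounted p*-expectation of its children.
Payoffs at expiry: V(1,0)=9.0300, V(1,1)=29.6900
(0,0): S=176.0000. Δ = (V_up−V_dn)/(S_up−S_dn) = (29.6900−9.0300)/(200.6400−161.9200) = 0.5336. V = [p*·29.6900 + (1−p*)·9.0300]/1.06 = 20.9220. B = V − Δ·S = -72.9871.
Check: Δ(0,0)·S0 + B(0,0) = 20.9220 = V0.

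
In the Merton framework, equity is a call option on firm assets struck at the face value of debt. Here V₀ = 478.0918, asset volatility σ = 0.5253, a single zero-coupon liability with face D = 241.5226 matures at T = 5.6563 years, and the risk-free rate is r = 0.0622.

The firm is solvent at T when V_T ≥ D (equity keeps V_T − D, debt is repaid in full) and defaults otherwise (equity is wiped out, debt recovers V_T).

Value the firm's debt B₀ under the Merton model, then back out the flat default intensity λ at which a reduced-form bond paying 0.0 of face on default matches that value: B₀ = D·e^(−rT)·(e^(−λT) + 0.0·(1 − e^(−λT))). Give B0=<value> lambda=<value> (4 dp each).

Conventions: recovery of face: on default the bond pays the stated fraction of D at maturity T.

B0=133.6080 lambda=0.0425

Apply the equity-as-call identities (strike 241.5226, horizon 5.6563 years):
d₁ = [ln(V₀/D) + (r + σ²/2)T] / (σ√T)
   = [ln(478.0918/241.5226) + (0.0622 + 0.5·0.5253²)·5.6563] / (0.5253·√5.6563)
   = [0.682840 + 1.132222] / 1.249320 = 1.452840
d₂ = d₁ − σ√T = 1.452840 − 1.249320 = 0.203520
N(d₁) = 0.926866,  N(d₂) = 0.580636,  e^(−rT) = 0.703405
E₀ = V₀·N(d₁) − D·e^(−rT)·N(d₂)
   = 478.0918·0.926866 − 241.5226·0.703405·0.580636 = 344.483763
B₀ = V₀ − E₀ = 478.0918 − 344.483763 = 133.608037
e^(−λT) = (B₀·e^(rT)/D − 0)/(1 − 0) = (133.6080·1.421655/241.5226 − 0)/1 = 0.78644613
λ = −ln(0.78644613)/5.6563 = 0.042471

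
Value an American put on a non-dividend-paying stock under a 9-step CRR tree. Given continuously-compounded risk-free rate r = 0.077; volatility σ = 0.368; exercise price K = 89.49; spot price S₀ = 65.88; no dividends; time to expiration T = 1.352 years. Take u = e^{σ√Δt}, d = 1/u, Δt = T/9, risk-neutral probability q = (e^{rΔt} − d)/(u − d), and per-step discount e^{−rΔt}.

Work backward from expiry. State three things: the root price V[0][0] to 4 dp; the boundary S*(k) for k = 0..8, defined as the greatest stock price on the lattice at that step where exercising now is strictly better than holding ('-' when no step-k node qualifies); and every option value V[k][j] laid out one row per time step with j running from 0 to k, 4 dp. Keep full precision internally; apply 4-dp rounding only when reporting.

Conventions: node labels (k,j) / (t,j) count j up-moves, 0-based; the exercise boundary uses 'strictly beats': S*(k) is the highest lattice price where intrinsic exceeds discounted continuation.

price = 24.6225
boundary = - 57.1228 49.5297 57.1228 49.5297 57.1228 65.8800 57.1228 65.8800
tree:
24.6225
32.3672 17.5998
39.9603 24.2415 11.4964
46.5441 32.3672 16.8366 6.5278
52.2527 39.9603 23.8163 10.3844 2.8988
57.2026 46.5441 32.3672 15.9850 5.1349 0.7741
61.4944 52.2527 39.9603 23.6100 8.8807 1.5823 0.0000
65.2158 57.2026 46.5441 32.3672 14.8514 3.2340 0.0000 0.0000
68.4424 61.4944 52.2527 39.9603 23.6100 6.6100 0.0000 0.0000 0.0000
71.2402 65.2158 57.2026 46.5441 32.3672 13.5103 0.0000 0.0000 0.0000 0.0000

Δt=0.15022  u=1.15330  d=0.86707  q=0.50505  discount=0.98850
step 9 (expiry): payoffs max(K−S,0) = 71.2402 65.2158 57.2026 46.5441 32.3672 13.5103 0.0000 0.0000 0.0000 0.0000
step 8: (k=8,j=0): S=21.0476, K−S=68.4424, hold=67.4133 ⇒ V=68.4424 exercise | (k=8,j=1): S=27.9956, K−S=61.4944, hold=60.4652 ⇒ V=61.4944 exercise | (k=8,j=2): S=37.2373, K−S=52.2527, hold=51.2236 ⇒ V=52.2527 exercise | (k=8,j=3): S=49.5297, K−S=39.9603, hold=38.9311 ⇒ V=39.9603 exercise | (k=8,j=4): S=65.8800, K−S=23.6100, hold=22.5808 ⇒ V=23.6100 exercise | (k=8,j=5): S=87.6277, K−S=1.8623, hold=6.6100 ⇒ V=6.6100 continue | (k=8,j=6): S=116.5546, K−S=0.0000, hold=0.0000 ⇒ V=0.0000 continue | (k=8,j=7): S=155.0307, K−S=0.0000, hold=0.0000 ⇒ V=0.0000 continue | (k=8,j=8): S=206.2080, K−S=0.0000, hold=0.0000 ⇒ V=0.0000 continue  boundary S*=65.8800
step 7: (k=7,j=0): S=24.2742, K−S=65.2158, hold=64.1866 ⇒ V=65.2158 exercise | (k=7,j=1): S=32.2874, K−S=57.2026, hold=56.1734 ⇒ V=57.2026 exercise | (k=7,j=2): S=42.9459, K−S=46.5441, hold=45.5149 ⇒ V=46.5441 exercise | (k=7,j=3): S=57.1228, K−S=32.3672, hold=31.3380 ⇒ V=32.3672 exercise | (k=7,j=4): S=75.9797, K−S=13.5103, hold=14.8514 ⇒ V=14.8514 continue | (k=7,j=5): S=101.0615, K−S=0.0000, hold=3.2340 ⇒ V=3.2340 continue | (k=7,j=6): S=134.4230, K−S=0.0000, hold=0.0000 ⇒ V=0.0000 continue | (k=7,j=7): S=178.7976, K−S=0.0000, hold=0.0000 ⇒ V=0.0000 continue  boundary S*=57.1228
step 6: (k=6,j=0): S=27.9956, K−S=61.4944, hold=60.4652 ⇒ V=61.4944 exercise | (k=6,j=1): S=37.2373, K−S=52.2527, hold=51.2236 ⇒ V=52.2527 exercise | (k=6,j=2): S=49.5297, K−S=39.9603, hold=38.9311 ⇒ V=39.9603 exercise | (k=6,j=3): S=65.8800, K−S=23.6100, hold=23.2504 ⇒ V=23.6100 exercise | (k=6,j=4): S=87.6277, K−S=1.8623, hold=8.8807 ⇒ V=8.8807 continue | (k=6,j=5): S=116.5546, K−S=0.0000, hold=1.5823 ⇒ V=1.5823 continue | (k=6,j=6): S=155.0307, K−S=0.0000, hold=0.0000 ⇒ V=0.0000 continue  boundary S*=65.8800
step 5: (k=5,j=0): S=32.2874, K−S=57.2026, hold=56.1734 ⇒ V=57.2026 exercise | (k=5,j=1): S=42.9459, K−S=46.5441, hold=45.5149 ⇒ V=46.5441 exercise | (k=5,j=2): S=57.1228, K−S=32.3672, hold=31.3380 ⇒ V=32.3672 exercise | (k=5,j=3): S=75.9797, K−S=13.5103, hold=15.9850 ⇒ V=15.9850 continue | (k=5,j=4): S=101.0615, K−S=0.0000, hold=5.1349 ⇒ V=5.1349 continue | (k=5,j=5): S=134.4230, K−S=0.0000, hold=0.7741 ⇒ V=0.7741 continue  boundary S*=57.1228
step 4: (k=4,j=0): S=37.2373, K−S=52.2527, hold=51.2236 ⇒ V=52.2527 exercise | (k=4,j=1): S=49.5297, K−S=39.9603, hold=38.9311 ⇒ V=39.9603 exercise | (k=4,j=2): S=65.8800, K−S=23.6100, hold=23.8163 ⇒ V=23.8163 continue | (k=4,j=3): S=87.6277, K−S=1.8623, hold=10.3844 ⇒ V=10.3844 continue | (k=4,j=4): S=116.5546, K−S=0.0000, hold=2.8988 ⇒ V=2.8988 continue  boundary S*=49.5297
step 3: (k=3,j=0): S=42.9459, K−S=46.5441, hold=45.5149 ⇒ V=46.5441 exercise | (k=3,j=1): S=57.1228, K−S=32.3672, hold=31.4410 ⇒ V=32.3672 exercise | (k=3,j=2): S=75.9797, K−S=13.5103, hold=16.8366 ⇒ V=16.8366 continue | (k=3,j=3): S=101.0615, K−S=0.0000, hold=6.5278 ⇒ V=6.5278 continue  boundary S*=57.1228
step 2: (k=2,j=0): S=49.5297, K−S=39.9603, hold=38.9311 ⇒ V=39.9603 exercise | (k=2,j=1): S=65.8800, K−S=23.6100, hold=24.2415 ⇒ V=24.2415 continue | (k=2,j=2): S=87.6277, K−S=1.8623, hold=11.4964 ⇒ V=11.4964 continue  boundary S*=49.5297
step 1: (k=1,j=0): S=57.1228, K−S=32.3672, hold=31.6533 ⇒ V=32.3672 exercise | (k=1,j=1): S=75.9797, K−S=13.5103, hold=17.5998 ⇒ V=17.5998 continue  boundary S*=57.1228
step 0: (k=0,j=0): S=65.8800, K−S=23.6100, hold=24.6225 ⇒ V=24.6225 continue  boundary S*=-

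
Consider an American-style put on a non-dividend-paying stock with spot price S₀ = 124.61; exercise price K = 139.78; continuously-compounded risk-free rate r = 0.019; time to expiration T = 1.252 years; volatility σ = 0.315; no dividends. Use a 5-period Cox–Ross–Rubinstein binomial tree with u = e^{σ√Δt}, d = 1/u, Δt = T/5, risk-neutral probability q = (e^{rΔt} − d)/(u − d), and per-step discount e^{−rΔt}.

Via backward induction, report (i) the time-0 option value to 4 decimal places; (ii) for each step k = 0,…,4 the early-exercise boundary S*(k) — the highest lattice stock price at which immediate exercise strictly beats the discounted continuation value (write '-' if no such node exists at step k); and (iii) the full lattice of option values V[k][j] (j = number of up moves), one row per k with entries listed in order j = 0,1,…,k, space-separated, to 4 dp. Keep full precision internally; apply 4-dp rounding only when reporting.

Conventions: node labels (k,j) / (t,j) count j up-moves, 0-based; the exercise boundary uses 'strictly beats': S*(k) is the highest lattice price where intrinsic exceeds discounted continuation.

Δt=0.25040  u=1.17073  d=0.85417  q=0.47574  discount=0.99525
step 5 (expiry): payoffs max(K−S,0) = 83.1205 62.1223 33.3420 0.0000 0.0000 0.0000
step 4: (k=4,j=0): S=66.3328, K−S=73.4472, hold=72.7837 ⇒ V=73.4472 exercise | (k=4,j=1): S=90.9161, K−S=48.8639, hold=48.2005 ⇒ V=48.8639 exercise | (k=4,j=2): S=124.6100, K−S=15.1700, hold=17.3969 ⇒ V=17.3969 continue | (k=4,j=3): S=170.7910, K−S=0.0000, hold=0.0000 ⇒ V=0.0000 continue | (k=4,j=4): S=234.0870, K−S=0.0000, hold=0.0000 ⇒ V=0.0000 continue  boundary S*=90.9161
step 3: (k=3,j=0): S=77.6577, K−S=62.1223, hold=61.4588 ⇒ V=62.1223 exercise | (k=3,j=1): S=106.4380, K−S=33.3420, hold=33.7329 ⇒ V=33.7329 continue | (k=3,j=2): S=145.8844, K−S=0.0000, hold=9.0772 ⇒ V=9.0772 continue | (k=3,j=3): S=199.9499, K−S=0.0000, hold=0.0000 ⇒ V=0.0000 continue  boundary S*=77.6577
step 2: (k=2,j=0): S=90.9161, K−S=48.8639, hold=48.3856 ⇒ V=48.8639 exercise | (k=2,j=1): S=124.6100, K−S=15.1700, hold=21.8988 ⇒ V=21.8988 continue | (k=2,j=2): S=170.7910, K−S=0.0000, hold=4.7362 ⇒ V=4.7362 continue  boundary S*=90.9161
step 1: (k=1,j=0): S=106.4380, K−S=33.3420, hold=35.8645 ⇒ V=35.8645 continue | (k=1,j=1): S=145.8844, K−S=0.0000, hold=13.6687 ⇒ V=13.6687 continue  boundary S*=-
step 0: (k=0,j=0): S=124.6100, K−S=15.1700, hold=25.1850 ⇒ V=25.1850 continue  boundary S*=-

price = 25.1850
boundary = - - 90.9161 77.6577 90.9161
tree:
25.1850
35.8645 13.6687
48.8639 21.8988 4.7362
62.1223 33.7329 9.0772 0.0000
73.4472 48.8639 17.3969 0.0000 0.0000
83.1205 62.1223 33.3420 0.0000 0.0000 0.0000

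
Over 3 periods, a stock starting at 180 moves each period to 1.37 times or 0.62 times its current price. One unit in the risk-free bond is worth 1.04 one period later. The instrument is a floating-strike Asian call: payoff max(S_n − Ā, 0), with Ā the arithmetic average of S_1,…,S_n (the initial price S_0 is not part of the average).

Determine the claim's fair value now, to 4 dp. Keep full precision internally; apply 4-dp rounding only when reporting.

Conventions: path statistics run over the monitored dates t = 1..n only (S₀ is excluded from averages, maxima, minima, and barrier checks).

Under the martingale measure an up-move has probability p* = 0.5600; value the claim as the probability-weighted average of per-path payoffs, discounted 3 periods at R = 1.04.
Enumerate all 2^3 = 8 price paths (U = up ×1.37, D = down ×0.62); each path with k up-moves has probability p*^k·(1−p*)^(3−k).
DDD: Ā=74.5637, payoff=0.0000, prob=0.085184
UDD: Ā=164.7617, payoff=0.0000, prob=0.108416
DUD: Ā=119.7617, payoff=0.0000, prob=0.108416
UUD: Ā=264.6347, payoff=0.0000, prob=0.137984
DDU: Ā=91.8617, payoff=2.9314, prob=0.108416
UDU: Ā=202.9847, payoff=6.4774, prob=0.137984
DUU: Ā=157.9847, payoff=51.4774, prob=0.137984
UUU: Ā=349.0952, payoff=113.7484, prob=0.175616
Price = Σ prob·payoff / R^3 = 28.290662 / 1.124864 = 25.1503

price = 25.1503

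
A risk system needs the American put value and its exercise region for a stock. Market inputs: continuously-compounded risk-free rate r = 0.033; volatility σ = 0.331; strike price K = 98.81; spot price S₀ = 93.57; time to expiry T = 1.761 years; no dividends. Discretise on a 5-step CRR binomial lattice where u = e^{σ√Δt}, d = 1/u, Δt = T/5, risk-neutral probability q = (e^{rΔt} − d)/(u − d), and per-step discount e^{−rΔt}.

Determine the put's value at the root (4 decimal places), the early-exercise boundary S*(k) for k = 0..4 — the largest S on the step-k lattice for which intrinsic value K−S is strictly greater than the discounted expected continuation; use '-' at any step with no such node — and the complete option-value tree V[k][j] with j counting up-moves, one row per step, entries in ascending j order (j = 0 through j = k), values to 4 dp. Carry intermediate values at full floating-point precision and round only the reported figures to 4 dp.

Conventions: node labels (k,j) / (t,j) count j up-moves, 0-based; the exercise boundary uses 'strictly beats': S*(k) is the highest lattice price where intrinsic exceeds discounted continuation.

price = 17.3232
boundary = - - 63.1704 51.9042 63.1704
tree:
17.3232
25.3678 9.0510
35.6396 14.8844 2.9671
46.9058 23.6448 5.7794 0.0000
56.1627 35.6396 11.2574 0.0000 0.0000
63.7687 46.9058 21.9279 0.0000 0.0000 0.0000

Δt=0.35220  u=1.21706  d=0.82165  q=0.48061  discount=0.98844
step 5 (expiry): payoffs max(K−S,0) = 63.7687 46.9058 21.9279 0.0000 0.0000 0.0000
step 4: (k=4,j=0): S=42.6473, K−S=56.1627, hold=55.0210 ⇒ V=56.1627 exercise | (k=4,j=1): S=63.1704, K−S=35.6396, hold=34.4978 ⇒ V=35.6396 exercise | (k=4,j=2): S=93.5700, K−S=5.2400, hold=11.2574 ⇒ V=11.2574 continue | (k=4,j=3): S=138.5988, K−S=0.0000, hold=0.0000 ⇒ V=0.0000 continue | (k=4,j=4): S=205.2968, K−S=0.0000, hold=0.0000 ⇒ V=0.0000 continue  boundary S*=63.1704
step 3: (k=3,j=0): S=51.9042, K−S=46.9058, hold=45.7640 ⇒ V=46.9058 exercise | (k=3,j=1): S=76.8821, K−S=21.9279, hold=23.6448 ⇒ V=23.6448 continue | (k=3,j=2): S=113.8801, K−S=0.0000, hold=5.7794 ⇒ V=5.7794 continue | (k=3,j=3): S=168.6828, K−S=0.0000, hold=0.0000 ⇒ V=0.0000 continue  boundary S*=51.9042
step 2: (k=2,j=0): S=63.1704, K−S=35.6396, hold=35.3134 ⇒ V=35.6396 exercise | (k=2,j=1): S=93.5700, K−S=5.2400, hold=14.8844 ⇒ V=14.8844 continue | (k=2,j=2): S=138.5988, K−S=0.0000, hold=2.9671 ⇒ V=2.9671 continue  boundary S*=63.1704
step 1: (k=1,j=0): S=76.8821, K−S=21.9279, hold=25.3678 ⇒ V=25.3678 continue | (k=1,j=1): S=113.8801, K−S=0.0000, hold=9.0510 ⇒ V=9.0510 continue  boundary S*=-
step 0: (k=0,j=0): S=93.5700, K−S=5.2400, hold=17.3232 ⇒ V=17.3232 continue  boundary S*=-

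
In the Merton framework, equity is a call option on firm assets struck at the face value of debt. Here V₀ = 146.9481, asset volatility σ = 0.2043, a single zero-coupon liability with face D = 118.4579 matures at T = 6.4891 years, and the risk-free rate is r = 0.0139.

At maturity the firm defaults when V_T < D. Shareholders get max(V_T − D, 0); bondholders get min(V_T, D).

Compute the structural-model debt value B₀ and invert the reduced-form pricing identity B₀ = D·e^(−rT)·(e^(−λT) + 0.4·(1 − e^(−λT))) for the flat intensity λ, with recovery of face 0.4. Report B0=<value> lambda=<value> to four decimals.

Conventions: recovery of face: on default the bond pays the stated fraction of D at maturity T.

Equity is a call on the firm's assets struck at D = 118.4579:
d₁ = [ln(V₀/D) + (r + σ²/2)T] / (σ√T)
   = [ln(146.9481/118.4579) + (0.0139 + 0.5·0.2043²)·6.4891] / (0.2043·√6.4891)
   = [0.215522 + 0.225621] / 0.520428 = 0.847654
d₂ = d₁ − σ√T = 0.847654 − 0.520428 = 0.327226
N(d₁) = 0.801685,  N(d₂) = 0.628252,  e^(−rT) = 0.913750
E₀ = V₀·N(d₁) − D·e^(−rT)·N(d₂)
   = 146.9481·0.801685 − 118.4579·0.913750·0.628252 = 49.803535
B₀ = V₀ − E₀ = 146.9481 − 49.803535 = 97.144565
e^(−λT) = (B₀·e^(rT)/D − 0.4)/(1 − 0.4) = (97.1446·1.094391/118.4579 − 0.4)/0.6 = 0.82914216
λ = −ln(0.82914216)/6.4891 = 0.028874

B0=97.1446 lambda=0.0289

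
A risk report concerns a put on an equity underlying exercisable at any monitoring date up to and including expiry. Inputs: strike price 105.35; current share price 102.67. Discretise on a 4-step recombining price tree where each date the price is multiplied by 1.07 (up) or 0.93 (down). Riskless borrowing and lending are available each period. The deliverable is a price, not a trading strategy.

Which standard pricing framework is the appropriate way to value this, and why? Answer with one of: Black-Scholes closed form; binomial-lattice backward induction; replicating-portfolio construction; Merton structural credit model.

Key observation: the exercise right at every one of the 4 steps is what matters: each node needs max(105.35 − S, continuation), which only the stepwise tree valuation starting from spot 102.67 delivers.

framework: binomial-lattice backward induction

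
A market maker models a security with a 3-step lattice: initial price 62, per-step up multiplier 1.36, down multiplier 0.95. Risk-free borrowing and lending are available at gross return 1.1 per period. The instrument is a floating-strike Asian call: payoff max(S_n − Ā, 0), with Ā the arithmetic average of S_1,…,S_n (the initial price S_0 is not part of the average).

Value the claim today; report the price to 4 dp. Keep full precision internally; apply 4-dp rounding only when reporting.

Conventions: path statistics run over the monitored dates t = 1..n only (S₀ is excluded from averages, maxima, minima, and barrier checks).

With p* = (R−d)/(u−d) = 0.3659, sum probability × payoff across the paths and divide by R^3.
Enumerate all 2^3 = 8 price paths (U = up ×1.36, D = down ×0.95); each path with k up-moves has probability p*^k·(1−p*)^(3−k).
DDD: Ā=56.0041, payoff=0.0000, prob=0.255017
UDD: Ā=80.1743, payoff=0.0000, prob=0.147125
DUD: Ā=71.7009, payoff=4.3979, prob=0.147125
UUD: Ā=102.6455, payoff=6.2959, prob=0.084880
DDU: Ā=63.6513, payoff=12.4475, prob=0.147125
UDU: Ā=91.1218, payoff=17.8196, prob=0.084880
DUU: Ā=82.6485, payoff=26.2930, prob=0.084880
UUU: Ā=118.3178, payoff=37.6404, prob=0.048969
Price = Σ prob·payoff / R^3 = 8.600259 / 1.331000 = 6.4615

price = 6.4615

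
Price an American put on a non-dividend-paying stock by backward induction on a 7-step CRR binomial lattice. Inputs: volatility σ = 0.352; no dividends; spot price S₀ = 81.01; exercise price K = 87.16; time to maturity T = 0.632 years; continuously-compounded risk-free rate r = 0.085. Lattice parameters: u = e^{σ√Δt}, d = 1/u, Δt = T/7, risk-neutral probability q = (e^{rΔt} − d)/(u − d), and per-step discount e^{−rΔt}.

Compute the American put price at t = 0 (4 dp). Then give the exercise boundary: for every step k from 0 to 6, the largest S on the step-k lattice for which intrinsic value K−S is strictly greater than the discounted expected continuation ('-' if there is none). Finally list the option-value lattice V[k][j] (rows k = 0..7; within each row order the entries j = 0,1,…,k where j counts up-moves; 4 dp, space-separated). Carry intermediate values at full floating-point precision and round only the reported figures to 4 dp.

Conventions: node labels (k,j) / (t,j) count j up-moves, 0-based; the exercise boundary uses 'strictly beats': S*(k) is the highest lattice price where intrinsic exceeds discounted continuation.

price = 10.6559
boundary = - - 65.5647 58.9842 65.5647 72.8793 65.5647
tree:
10.6559
15.4550 6.2047
21.5953 9.7875 2.8552
28.1758 14.8815 5.0398 0.7988
34.0958 21.5953 8.6541 1.6425 0.0000
39.4216 28.1758 14.2807 3.3775 0.0000 0.0000
44.2130 34.0958 21.5953 6.9450 0.0000 0.0000 0.0000
48.5234 39.4216 28.1758 14.2807 0.0000 0.0000 0.0000 0.0000

params: Δt=0.09029 u=1.11156 d=0.89963 q=0.50993 e^(-rΔt)=0.99236
t_7 payoffs: 48.5234 39.4216 28.1758 14.2807 0.0000 0.0000 0.0000 0.0000
t_6: node(6,0) S=42.9470 payoff=44.2130 vs cont=43.5466 → 44.2130 [stop]  node(6,1) S=53.0642 payoff=34.0958 vs cont=33.4295 → 34.0958 [stop]  node(6,2) S=65.5647 payoff=21.5953 vs cont=20.9290 → 21.5953 [stop]  node(6,3) S=81.0100 payoff=6.1500 vs cont=6.9450 → 6.9450 [wait]  node(6,4) S=100.0938 payoff=0.0000 vs cont=0.0000 → 0.0000 [wait]  node(6,5) S=123.6732 payoff=0.0000 vs cont=0.0000 → 0.0000 [wait]  node(6,6) S=152.8073 payoff=0.0000 vs cont=0.0000 → 0.0000 [wait]  ⇒ S*(6)=65.5647
t_5: node(5,0) S=47.7384 payoff=39.4216 vs cont=38.7553 → 39.4216 [stop]  node(5,1) S=58.9842 payoff=28.1758 vs cont=27.5094 → 28.1758 [stop]  node(5,2) S=72.8793 payoff=14.2807 vs cont=14.0166 → 14.2807 [stop]  node(5,3) S=90.0478 payoff=0.0000 vs cont=3.3775 → 3.3775 [wait]  node(5,4) S=111.2606 payoff=0.0000 vs cont=0.0000 → 0.0000 [wait]  node(5,5) S=137.4706 payoff=0.0000 vs cont=0.0000 → 0.0000 [wait]  ⇒ S*(5)=72.8793
t_4: node(4,0) S=53.0642 payoff=34.0958 vs cont=33.4295 → 34.0958 [stop]  node(4,1) S=65.5647 payoff=21.5953 vs cont=20.9290 → 21.5953 [stop]  node(4,2) S=81.0100 payoff=6.1500 vs cont=8.6541 → 8.6541 [wait]  node(4,3) S=100.0938 payoff=0.0000 vs cont=1.6425 → 1.6425 [wait]  node(4,4) S=123.6732 payoff=0.0000 vs cont=0.0000 → 0.0000 [wait]  ⇒ S*(4)=65.5647
t_3: node(3,0) S=58.9842 payoff=28.1758 vs cont=27.5094 → 28.1758 [stop]  node(3,1) S=72.8793 payoff=14.2807 vs cont=14.8815 → 14.8815 [wait]  node(3,2) S=90.0478 payoff=0.0000 vs cont=5.0398 → 5.0398 [wait]  node(3,3) S=111.2606 payoff=0.0000 vs cont=0.7988 → 0.7988 [wait]  ⇒ S*(3)=58.9842
t_2: node(2,0) S=65.5647 payoff=21.5953 vs cont=21.2330 → 21.5953 [stop]  node(2,1) S=81.0100 payoff=6.1500 vs cont=9.7875 → 9.7875 [wait]  node(2,2) S=100.0938 payoff=0.0000 vs cont=2.8552 → 2.8552 [wait]  ⇒ S*(2)=65.5647
t_1: node(1,0) S=72.8793 payoff=14.2807 vs cont=15.4550 → 15.4550 [wait]  node(1,1) S=90.0478 payoff=0.0000 vs cont=6.2047 → 6.2047 [wait]  ⇒ S*(1)=-
t_0: node(0,0) S=81.0100 payoff=6.1500 vs cont=10.6559 → 10.6559 [wait]  ⇒ S*(0)=-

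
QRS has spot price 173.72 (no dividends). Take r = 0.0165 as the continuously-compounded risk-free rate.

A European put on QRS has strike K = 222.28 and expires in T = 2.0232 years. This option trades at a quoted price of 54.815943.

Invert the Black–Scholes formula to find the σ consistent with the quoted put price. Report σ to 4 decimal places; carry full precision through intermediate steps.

sigma = 0.2724

At σ = 0.2724 the Black–Scholes value reproduces the quote:
σ√T = 0.2724·√2.0232 = 0.387460
d₁ = (ln(S/K) + (r+σ²/2)T) / (σ√T) = (ln(173.72/222.28) + (0.0165+0.2724²/2)·2.0232) / 0.387460 = (-0.246493 + 0.108445) / 0.387460 = -0.356289
d₂ = d₁ − σ√T = -0.356289 − 0.387460 = -0.743749
e^{−rT} = 0.967168
N(−d₁) = 0.639188,  N(−d₂) = 0.771486
V = K·e^{−rT}·N(−d₂) − S·N(−d₁) = 165.855689 − 111.039747 = 54.815943 (the observed quote) — the price is monotone increasing in volatility, hence this σ is the only solution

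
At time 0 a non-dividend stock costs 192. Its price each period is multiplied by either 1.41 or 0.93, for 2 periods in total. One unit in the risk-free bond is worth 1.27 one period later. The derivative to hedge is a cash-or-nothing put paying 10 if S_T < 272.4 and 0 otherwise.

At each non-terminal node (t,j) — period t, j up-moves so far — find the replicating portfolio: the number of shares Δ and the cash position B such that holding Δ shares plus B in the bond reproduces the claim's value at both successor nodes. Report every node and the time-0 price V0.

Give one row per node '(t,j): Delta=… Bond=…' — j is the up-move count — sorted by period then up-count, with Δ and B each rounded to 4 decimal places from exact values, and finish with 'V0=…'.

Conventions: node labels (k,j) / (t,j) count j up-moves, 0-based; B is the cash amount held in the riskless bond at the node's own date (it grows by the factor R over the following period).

(0,0): Delta=-0.0605 Bond=14.7089
(1,0): Delta=0.0000 Bond=7.8740
(1,1): Delta=-0.0770 Bond=23.1299
V0=3.0892

Arbitrage-free pricing uses the up-move probability p* = (R−d)/(u−d) = 0.7083, discounting each step at R = 1.27.
Terminal payoffs: V(2,0)=10.0000, V(2,1)=10.0000, V(2,2)=0.0000
Node (1,0) S=178.5600: V=(p*·10.0000+(1−p*)·10.0000)/1.27=7.8740; Δ=(10.0000−10.0000)/(251.7696−166.0608)=0.0000; B=V−Δ·S=7.8740
Node (1,1) S=270.7200: V=(p*·0.0000+(1−p*)·10.0000)/1.27=2.2966; Δ=(0.0000−10.0000)/(381.7152−251.7696)=-0.0770; B=V−Δ·S=23.1299
Node (0,0) S=192.0000: V=(p*·2.2966+(1−p*)·7.8740)/1.27=3.0892; Δ=(2.2966−7.8740)/(270.7200−178.5600)=-0.0605; B=V−Δ·S=14.7089
Verification: the root portfolio costs Δ(0,0)·S0 + B(0,0) = 3.0892, matching V0.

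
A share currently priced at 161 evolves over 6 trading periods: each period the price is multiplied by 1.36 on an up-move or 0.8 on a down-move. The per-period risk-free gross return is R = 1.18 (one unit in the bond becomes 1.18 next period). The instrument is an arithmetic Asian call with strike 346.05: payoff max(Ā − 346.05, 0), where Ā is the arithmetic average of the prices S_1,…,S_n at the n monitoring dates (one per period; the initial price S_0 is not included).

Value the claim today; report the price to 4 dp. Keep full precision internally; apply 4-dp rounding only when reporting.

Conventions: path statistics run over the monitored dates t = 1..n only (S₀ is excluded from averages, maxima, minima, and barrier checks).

Set p* = 0.6786 (from d < R < u); the path-dependent value is the discounted p*-expectation over all price paths.
Enumerate all 2^6 = 64 price paths (U = up ×1.36, D = down ×0.8); each path with k up-moves has probability p*^k·(1−p*)^(6−k).
DDDDDD: Ā=79.1965, payoff=0.0000, prob=0.001103
UDDDDD: Ā=134.6341, payoff=0.0000, prob=0.002328
DUDDDD: Ā=119.6075, payoff=0.0000, prob=0.002328
UUDDDD: Ā=203.3327, payoff=0.0000, prob=0.004915
DDUDDD: Ā=107.5861, payoff=0.0000, prob=0.002328
UDUDDD: Ā=182.8964, payoff=0.0000, prob=0.004915
DUUDDD: Ā=167.8697, payoff=0.0000, prob=0.004915
UUUDDD: Ā=285.3786, payoff=0.0000, prob=0.010376
DDDUDD: Ā=97.9691, payoff=0.0000, prob=0.002328
UDDUDD: Ā=166.5474, payoff=0.0000, prob=0.004915
DUDUDD: Ā=151.5207, payoff=0.0000, prob=0.004915
UUDUDD: Ā=257.5852, payoff=0.0000, prob=0.010376
DDUUDD: Ā=139.4994, payoff=0.0000, prob=0.004915
UDUUDD: Ā=237.1490, payoff=0.0000, prob=0.010376
DUUUDD: Ā=222.1223, payoff=0.0000, prob=0.010376
UUUUDD: Ā=377.6079, payoff=31.5579, prob=0.021905
DDDDUD: Ā=90.2754, payoff=0.0000, prob=0.002328
UDDDUD: Ā=153.4682, payoff=0.0000, prob=0.004915
DUDDUD: Ā=138.4415, payoff=0.0000, prob=0.004915
UUDDUD: Ā=235.3506, payoff=0.0000, prob=0.010376
DDUDUD: Ā=126.4202, payoff=0.0000, prob=0.004915
UDUDUD: Ā=214.9143, payoff=0.0000, prob=0.010376
DUUDUD: Ā=199.8877, payoff=0.0000, prob=0.010376
UUUDUD: Ā=339.8090, payoff=0.0000, prob=0.021905
DDDUUD: Ā=116.8031, payoff=0.0000, prob=0.004915
UDDUUD: Ā=198.5653, payoff=0.0000, prob=0.010376
DUDUUD: Ā=183.5386, payoff=0.0000, prob=0.010376
UUDUUD: Ā=312.0157, payoff=0.0000, prob=0.021905
DDUUUD: Ā=171.5173, payoff=0.0000, prob=0.010376
UDUUUD: Ā=291.5794, payoff=0.0000, prob=0.021905
DUUUUD: Ā=276.5528, payoff=0.0000, prob=0.021905
UUUUUD: Ā=470.1397, payoff=124.0897, prob=0.046245
DDDDDU: Ā=84.1205, payoff=0.0000, prob=0.002328
UDDDDU: Ā=143.0048, payoff=0.0000, prob=0.004915
DUDDDU: Ā=127.9782, payoff=0.0000, prob=0.004915
UUDDDU: Ā=217.5629, payoff=0.0000, prob=0.010376
DDUDDU: Ā=115.9568, payoff=0.0000, prob=0.004915
UDUDDU: Ā=197.1266, payoff=0.0000, prob=0.010376
DUUDDU: Ā=182.0999, payoff=0.0000, prob=0.010376
UUUDDU: Ā=309.5699, payoff=0.0000, prob=0.021905
DDDUDU: Ā=106.3398, payoff=0.0000, prob=0.004915
UDDUDU: Ā=180.7776, payoff=0.0000, prob=0.010376
DUDUDU: Ā=165.7509, payoff=0.0000, prob=0.010376
UUDUDU: Ā=281.7766, payoff=0.0000, prob=0.021905
DDUUDU: Ā=153.7296, payoff=0.0000, prob=0.010376
UDUUDU: Ā=261.3403, payoff=0.0000, prob=0.021905
DUUUDU: Ā=246.3136, payoff=0.0000, prob=0.021905
UUUUDU: Ā=418.7332, payoff=72.6832, prob=0.046245
DDDDUU: Ā=98.6461, payoff=0.0000, prob=0.004915
UDDDUU: Ā=167.6984, payoff=0.0000, prob=0.010376
DUDDUU: Ā=152.6717, payoff=0.0000, prob=0.010376
UUDDUU: Ā=259.5419, payoff=0.0000, prob=0.021905
DDUDUU: Ā=140.6504, payoff=0.0000, prob=0.010376
UDUDUU: Ā=239.1056, payoff=0.0000, prob=0.021905
DUUDUU: Ā=224.0790, payoff=0.0000, prob=0.021905
UUUDUU: Ā=380.9342, payoff=34.8842, prob=0.046245
DDDUUU: Ā=131.0333, payoff=0.0000, prob=0.010376
UDDUUU: Ā=222.7566, payoff=0.0000, prob=0.021905
DUDUUU: Ā=207.7299, payoff=0.0000, prob=0.021905
UUDUUU: Ā=353.1409, payoff=7.0909, prob=0.046245
DDUUUU: Ā=195.7086, payoff=0.0000, prob=0.021905
UDUUUU: Ā=332.7046, payoff=0.0000, prob=0.046245
DUUUUU: Ā=317.6780, payoff=0.0000, prob=0.046245
UUUUUU: Ā=540.0526, payoff=194.0026, prob=0.097628
Price = Σ prob·payoff / R^6 = 30.672167 / 2.699554 = 11.3619

price = 11.3619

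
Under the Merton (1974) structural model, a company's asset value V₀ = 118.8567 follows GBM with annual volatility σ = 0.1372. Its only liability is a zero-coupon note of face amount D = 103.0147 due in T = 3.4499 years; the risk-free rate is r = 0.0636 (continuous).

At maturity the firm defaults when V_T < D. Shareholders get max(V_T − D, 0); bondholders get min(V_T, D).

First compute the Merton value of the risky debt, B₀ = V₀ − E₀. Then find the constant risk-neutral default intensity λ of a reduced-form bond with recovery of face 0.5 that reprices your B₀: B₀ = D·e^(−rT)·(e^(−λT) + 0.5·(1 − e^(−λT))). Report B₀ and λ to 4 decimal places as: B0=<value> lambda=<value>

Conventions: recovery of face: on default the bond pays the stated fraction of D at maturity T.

With assets at 118.8567 and a single debt payment of 103.0147 at 3.4499 years:
d₁ = [ln(V₀/D) + (r + σ²/2)T] / (σ√T)
   = [ln(118.8567/103.0147) + (0.0636 + 0.5·0.1372²)·3.4499] / (0.1372·√3.4499)
   = [0.143047 + 0.251884] / 0.254834 = 1.549757
d₂ = d₁ − σ√T = 1.549757 − 0.254834 = 1.294923
N(d₁) = 0.939400,  N(d₂) = 0.902327,  e^(−rT) = 0.802990
E₀ = V₀·N(d₁) − D·e^(−rT)·N(d₂)
   = 118.8567·0.939400 − 103.0147·0.802990·0.902327 = 37.013786
B₀ = V₀ − E₀ = 118.8567 − 37.013786 = 81.842914
e^(−λT) = (B₀·e^(rT)/D − 0.5)/(1 − 0.5) = (81.8429·1.245346/103.0147 − 0.5)/0.5 = 0.97880016
λ = −ln(0.97880016)/3.4499 = 0.006211

B0=81.8429 lambda=0.0062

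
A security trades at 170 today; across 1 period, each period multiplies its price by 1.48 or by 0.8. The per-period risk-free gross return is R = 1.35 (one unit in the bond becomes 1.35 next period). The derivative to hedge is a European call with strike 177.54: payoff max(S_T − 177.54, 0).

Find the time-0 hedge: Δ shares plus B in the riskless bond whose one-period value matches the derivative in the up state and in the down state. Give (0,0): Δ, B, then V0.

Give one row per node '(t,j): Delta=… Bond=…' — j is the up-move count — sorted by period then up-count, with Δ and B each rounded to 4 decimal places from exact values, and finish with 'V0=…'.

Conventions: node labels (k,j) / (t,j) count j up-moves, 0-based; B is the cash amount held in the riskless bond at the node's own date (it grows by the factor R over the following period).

Under the risk-neutral measure, an up-move has probability p* = (R−d)/(u−d) = 0.8088 and values discount at R = 1.35.
Expiry values: V(1,0)=0.0000, V(1,1)=74.0600
  t=0,j=0: stock 170.0000 → up 251.6000 (V=74.0600), down 136.0000 (V=0.0000). Price 44.3715; hedge Δ=0.6407, bond B=-64.5403.
Verification: the root portfolio costs Δ(0,0)·S0 + B(0,0) = 44.3715, matching V0.

(0,0): Delta=0.6407 Bond=-64.5403
V0=44.3715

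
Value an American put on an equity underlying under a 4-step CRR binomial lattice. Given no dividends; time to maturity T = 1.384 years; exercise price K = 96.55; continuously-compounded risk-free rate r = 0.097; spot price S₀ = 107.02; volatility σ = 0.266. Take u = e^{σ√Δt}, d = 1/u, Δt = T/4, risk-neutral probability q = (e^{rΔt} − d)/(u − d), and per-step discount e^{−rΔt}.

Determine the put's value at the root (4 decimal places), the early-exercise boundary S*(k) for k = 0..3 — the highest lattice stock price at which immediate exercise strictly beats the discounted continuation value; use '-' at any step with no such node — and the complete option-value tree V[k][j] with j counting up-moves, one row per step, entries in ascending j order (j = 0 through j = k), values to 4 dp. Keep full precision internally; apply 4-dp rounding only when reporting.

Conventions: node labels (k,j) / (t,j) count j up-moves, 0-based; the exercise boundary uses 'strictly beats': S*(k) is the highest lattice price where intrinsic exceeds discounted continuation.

price = 4.6200
boundary = - - 78.2637 66.9280
tree:
4.6200
9.3556 1.3184
18.2863 3.1677 0.0000
29.6220 7.6108 0.0000 0.0000
39.3158 18.2863 0.0000 0.0000 0.0000

params: Δt=0.34600 u=1.16937 d=0.85516 q=0.56959 e^(-rΔt)=0.96699
t_4 payoffs: 39.3158 18.2863 0.0000 0.0000 0.0000
t_3: node(3,0) S=66.9280 payoff=29.6220 vs cont=26.4353 → 29.6220 [stop]  node(3,1) S=91.5193 payoff=5.0307 vs cont=7.6108 → 7.6108 [wait]  node(3,2) S=125.1461 payoff=0.0000 vs cont=0.0000 → 0.0000 [wait]  node(3,3) S=171.1283 payoff=0.0000 vs cont=0.0000 → 0.0000 [wait]  ⇒ S*(3)=66.9280
t_2: node(2,0) S=78.2637 payoff=18.2863 vs cont=16.5208 → 18.2863 [stop]  node(2,1) S=107.0200 payoff=0.0000 vs cont=3.1677 → 3.1677 [wait]  node(2,2) S=146.3422 payoff=0.0000 vs cont=0.0000 → 0.0000 [wait]  ⇒ S*(2)=78.2637
t_1: node(1,0) S=91.5193 payoff=5.0307 vs cont=9.3556 → 9.3556 [wait]  node(1,1) S=125.1461 payoff=0.0000 vs cont=1.3184 → 1.3184 [wait]  ⇒ S*(1)=-
t_0: node(0,0) S=107.0200 payoff=0.0000 vs cont=4.6200 → 4.6200 [wait]  ⇒ S*(0)=-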